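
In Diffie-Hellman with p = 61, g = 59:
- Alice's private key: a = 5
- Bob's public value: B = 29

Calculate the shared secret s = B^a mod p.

Step 1: s = B^a mod p = 29^5 mod 61.
  29^1 mod 61 = 29
  29^2 mod 61 = (29 * 29) mod 61 = 48
  29^3 mod 61 = (48 * 29) mod 61 = 50
  29^4 mod 61 = (50 * 29) mod 61 = 47
  29^5 mod 61 = (47 * 29) mod 61 = 21
Result: shared secret = 21.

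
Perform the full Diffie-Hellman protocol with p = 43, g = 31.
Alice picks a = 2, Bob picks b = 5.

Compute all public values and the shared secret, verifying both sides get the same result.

Step 1: A = g^a mod p = 31^2 mod 43 = 15.
Step 2: B = g^b mod p = 31^5 mod 43 = 9.
Step 3: Alice computes s = B^a mod p = 9^2 mod 43 = 38.
Step 4: Bob computes s = A^b mod p = 15^5 mod 43 = 38.
Both sides agree: shared secret = 38.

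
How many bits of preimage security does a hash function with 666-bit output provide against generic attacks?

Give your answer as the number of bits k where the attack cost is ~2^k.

Step 1: The hash has a 666-bit output.
Step 2: Preimage resistance means: given a digest h(x), it should be infeasible to find any input that hashes to it.
With a 666-bit output there are 2^666 possible digests, so a generic brute-force preimage search costs about 2^666 evaluations.
Step 3: Security level = 666 bits.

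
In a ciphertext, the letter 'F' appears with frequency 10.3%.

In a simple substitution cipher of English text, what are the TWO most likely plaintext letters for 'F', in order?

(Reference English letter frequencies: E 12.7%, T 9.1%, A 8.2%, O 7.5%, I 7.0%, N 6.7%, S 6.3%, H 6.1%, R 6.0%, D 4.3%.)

Step 1: Observed frequency of 'F' is 10.3%.
Step 2: Compute distances to each reference frequency and sort:
  T (9.1%): difference = 1.2% <-- BEST
  A (8.2%): difference = 2.1% <-- RUNNER-UP
  E (12.7%): difference = 2.4%
  O (7.5%): difference = 2.8%
  I (7.0%): difference = 3.3%
Step 3: Most likely is 'T' (9.1%, diff 1.2%); second most likely is 'A' (8.2%, diff 2.1%).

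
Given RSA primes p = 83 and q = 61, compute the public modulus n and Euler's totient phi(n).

Step 1: n = p * q = 83 * 61 = 5063.
Step 2: phi(n) = (p-1)(q-1) = 82 * 60 = 4920.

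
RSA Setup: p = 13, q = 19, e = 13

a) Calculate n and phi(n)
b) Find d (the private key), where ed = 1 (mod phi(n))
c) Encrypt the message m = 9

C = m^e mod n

Step 1: n = 13 * 19 = 247.
Step 2: phi(n) = (13-1)(19-1) = 12 * 18 = 216.
Step 3: Find d = 13^(-1) mod 216 = 133.
  Verify: 13 * 133 = 1729 = 1 (mod 216).
Step 4: C = 9^13 mod 247 = 139.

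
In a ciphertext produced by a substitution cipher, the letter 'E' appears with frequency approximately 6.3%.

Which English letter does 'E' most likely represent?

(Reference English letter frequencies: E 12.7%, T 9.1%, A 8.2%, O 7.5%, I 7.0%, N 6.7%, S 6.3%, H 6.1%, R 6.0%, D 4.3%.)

Step 1: The observed frequency is 6.3%.
Step 2: Compare with English frequencies:
  E: 12.7% (difference: 6.4%)
  T: 9.1% (difference: 2.8%)
  A: 8.2% (difference: 1.9%)
  O: 7.5% (difference: 1.2%)
  I: 7.0% (difference: 0.7%)
  N: 6.7% (difference: 0.4%)
  S: 6.3% (difference: 0.0%) <-- closest
  H: 6.1% (difference: 0.2%)
  R: 6.0% (difference: 0.3%)
  D: 4.3% (difference: 2.0%)
Step 3: 'E' most likely represents 'S' (frequency 6.3%).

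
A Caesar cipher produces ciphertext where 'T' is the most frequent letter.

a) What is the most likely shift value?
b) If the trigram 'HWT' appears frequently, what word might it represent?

Step 1: In English, 'E' is the most frequent letter (12.7%).
Step 2: The most frequent ciphertext letter is 'T' (position 19).
Step 3: Shift = (19 - 4) mod 26 = 15.
Step 4: Decrypt 'HWT' by shifting back 15:
  H -> S
  W -> H
  T -> E
Step 5: 'HWT' decrypts to 'SHE'.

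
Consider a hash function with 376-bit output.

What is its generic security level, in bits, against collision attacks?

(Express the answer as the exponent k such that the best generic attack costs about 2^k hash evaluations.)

Step 1: The hash has a 376-bit output.
Step 2: Collision resistance means it should be infeasible to find any x != y with h(x) = h(y).
By the birthday bound, a generic collision search succeeds after about sqrt(2^376) = 2^(376/2) = 2^188 evaluations.
Step 3: Security level = 188 bits.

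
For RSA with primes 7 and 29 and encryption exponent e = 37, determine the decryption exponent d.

Step 1: n = 7 * 29 = 203.
Step 2: phi(n) = 6 * 28 = 168.
Step 3: Find d such that 37 * d = 1 (mod 168).
Step 4: d = 37^(-1) mod 168 = 109.
Verification: 37 * 109 = 4033 = 24 * 168 + 1.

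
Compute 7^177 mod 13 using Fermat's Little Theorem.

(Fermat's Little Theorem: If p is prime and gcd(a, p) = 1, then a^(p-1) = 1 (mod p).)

Step 1: Since 13 is prime, by Fermat's Little Theorem: 7^12 = 1 (mod 13).
Step 2: Reduce exponent: 177 mod 12 = 9.
Step 3: So 7^177 = 7^9 (mod 13).
Step 4: 7^9 mod 13 = 8.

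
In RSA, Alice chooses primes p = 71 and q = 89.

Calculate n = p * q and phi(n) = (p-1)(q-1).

Step 1: n = p * q = 71 * 89 = 6319.
Step 2: phi(n) = (p-1)(q-1) = 70 * 88 = 6160.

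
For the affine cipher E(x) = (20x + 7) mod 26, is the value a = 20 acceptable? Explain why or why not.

Step 1: Compute gcd(20, 26).
Step 2: gcd(20, 26) = 2.
Since gcd = 2 != 1, 20 shares a common factor with 26, so it cannot be used.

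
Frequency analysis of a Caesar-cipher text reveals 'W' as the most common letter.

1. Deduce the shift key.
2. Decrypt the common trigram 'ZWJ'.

Step 1: In English, 'E' is the most frequent letter (12.7%).
Step 2: The most frequent ciphertext letter is 'W' (position 22).
Step 3: Shift = (22 - 4) mod 26 = 18.
Step 4: Decrypt 'ZWJ' by shifting back 18:
  Z -> H
  W -> E
  J -> R
Step 5: 'ZWJ' decrypts to 'HER'.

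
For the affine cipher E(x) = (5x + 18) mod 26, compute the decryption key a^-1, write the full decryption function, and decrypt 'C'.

Step 1: Find a^-1, the modular inverse of 5 mod 26.
Step 2: We need 5 * a^-1 = 1 (mod 26).
Step 3: 5 * 21 = 105 = 4 * 26 + 1, so a^-1 = 21.
Step 4: D(y) = 21(y - 18) mod 26.
Step 5: Apply to 'C' (y = 2): D(2) = 21 * (2 - 18) mod 26 = 21 * -16 mod 26 = 2 -> 'C'.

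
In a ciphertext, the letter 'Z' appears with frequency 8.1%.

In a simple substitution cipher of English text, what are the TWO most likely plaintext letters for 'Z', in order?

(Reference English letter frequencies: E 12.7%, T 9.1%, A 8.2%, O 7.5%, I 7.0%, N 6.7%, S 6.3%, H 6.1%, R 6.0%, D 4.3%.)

Step 1: Observed frequency of 'Z' is 8.1%.
Step 2: Compute distances to each reference frequency and sort:
  A (8.2%): difference = 0.1% <-- BEST
  O (7.5%): difference = 0.6% <-- RUNNER-UP
  T (9.1%): difference = 1.0%
  I (7.0%): difference = 1.1%
  N (6.7%): difference = 1.4%
Step 3: Most likely is 'A' (8.2%, diff 0.1%); second most likely is 'O' (7.5%, diff 0.6%).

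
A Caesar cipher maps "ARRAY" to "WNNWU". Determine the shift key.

Step 1: Compare first letters: A (position 0) -> W (position 22).
Step 2: Shift = (22 - 0) mod 26 = 22.
The shift value is 22.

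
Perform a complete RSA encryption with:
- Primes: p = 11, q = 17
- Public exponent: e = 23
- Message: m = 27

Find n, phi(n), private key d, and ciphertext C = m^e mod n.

Step 1: n = 11 * 17 = 187.
Step 2: phi(n) = (11-1)(17-1) = 10 * 16 = 160.
Step 3: Find d = 23^(-1) mod 160 = 7.
  Verify: 23 * 7 = 161 = 1 (mod 160).
Step 4: C = 27^23 mod 187 = 158.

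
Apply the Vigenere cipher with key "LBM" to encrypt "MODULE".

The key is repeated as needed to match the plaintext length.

Step 1: Repeat key to match plaintext length:
  Plaintext: MODULE
  Key:       LBMLBM
Step 2: Encrypt each letter:
  M(12) + L(11) = (12+11) mod 26 = 23 = X
  O(14) + B(1) = (14+1) mod 26 = 15 = P
  D(3) + M(12) = (3+12) mod 26 = 15 = P
  U(20) + L(11) = (20+11) mod 26 = 5 = F
  L(11) + B(1) = (11+1) mod 26 = 12 = M
  E(4) + M(12) = (4+12) mod 26 = 16 = Q
Ciphertext: XPPFMQ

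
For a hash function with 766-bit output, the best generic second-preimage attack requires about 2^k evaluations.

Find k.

Step 1: The hash has a 766-bit output.
Step 2: Second-preimage resistance means: given a specific input x, it should be infeasible to find a different y with h(y) = h(x).
With a 766-bit output, a generic search for a second preimage costs about 2^766 evaluations (each trial matches the fixed target with probability 2^-766).
Step 3: Security level = 766 bits.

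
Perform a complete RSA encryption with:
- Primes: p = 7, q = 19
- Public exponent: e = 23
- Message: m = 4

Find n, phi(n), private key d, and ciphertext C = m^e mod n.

Step 1: n = 7 * 19 = 133.
Step 2: phi(n) = (7-1)(19-1) = 6 * 18 = 108.
Step 3: Find d = 23^(-1) mod 108 = 47.
  Verify: 23 * 47 = 1081 = 1 (mod 108).
Step 4: C = 4^23 mod 133 = 93.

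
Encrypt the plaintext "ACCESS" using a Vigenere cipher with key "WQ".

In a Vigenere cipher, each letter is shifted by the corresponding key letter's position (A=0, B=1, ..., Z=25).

Step 1: Repeat key to match plaintext length:
  Plaintext: ACCESS
  Key:       WQWQWQ
Step 2: Encrypt each letter:
  A(0) + W(22) = (0+22) mod 26 = 22 = W
  C(2) + Q(16) = (2+16) mod 26 = 18 = S
  C(2) + W(22) = (2+22) mod 26 = 24 = Y
  E(4) + Q(16) = (4+16) mod 26 = 20 = U
  S(18) + W(22) = (18+22) mod 26 = 14 = O
  S(18) + Q(16) = (18+16) mod 26 = 8 = I
Ciphertext: WSYUOI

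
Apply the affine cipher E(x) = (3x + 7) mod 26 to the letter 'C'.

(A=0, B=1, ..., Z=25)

Step 1: Convert 'C' to number: x = 2.
Step 2: E(2) = (3 * 2 + 7) mod 26 = 13 mod 26 = 13.
Step 3: Convert 13 back to letter: N.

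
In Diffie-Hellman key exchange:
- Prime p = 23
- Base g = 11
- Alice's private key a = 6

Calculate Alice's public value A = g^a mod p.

Step 1: A = g^a mod p = 11^6 mod 23.
  11^1 mod 23 = 11
  11^2 mod 23 = (11 * 11) mod 23 = 6
  11^3 mod 23 = (6 * 11) mod 23 = 20
  11^4 mod 23 = (20 * 11) mod 23 = 13
  11^5 mod 23 = (13 * 11) mod 23 = 5
  11^6 mod 23 = (5 * 11) mod 23 = 9
Result: A = 9.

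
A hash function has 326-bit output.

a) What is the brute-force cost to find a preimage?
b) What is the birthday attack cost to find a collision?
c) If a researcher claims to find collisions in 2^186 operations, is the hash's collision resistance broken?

Step 1: Preimage resistance requires brute-force of 2^326 operations.
Step 2: Collision resistance (birthday bound) = 2^(326/2) = 2^163.
Step 3: The claimed attack costs 2^186 operations.
Step 4: Since 2^186 >= 2^163, the claimed attack is no faster than the generic birthday attack, so this does not break collision resistance.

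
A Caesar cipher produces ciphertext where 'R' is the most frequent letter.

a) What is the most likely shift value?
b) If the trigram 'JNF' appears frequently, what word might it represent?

Step 1: In English, 'E' is the most frequent letter (12.7%).
Step 2: The most frequent ciphertext letter is 'R' (position 17).
Step 3: Shift = (17 - 4) mod 26 = 13.
Step 4: Decrypt 'JNF' by shifting back 13:
  J -> W
  N -> A
  F -> S
Step 5: 'JNF' decrypts to 'WAS'.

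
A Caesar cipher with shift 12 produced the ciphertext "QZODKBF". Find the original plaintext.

Step 1: Reverse the shift by subtracting 12 from each letter position.
  Q (position 16) -> position (16-12) mod 26 = 4 -> E
  Z (position 25) -> position (25-12) mod 26 = 13 -> N
  O (position 14) -> position (14-12) mod 26 = 2 -> C
  D (position 3) -> position (3-12) mod 26 = 17 -> R
  K (position 10) -> position (10-12) mod 26 = 24 -> Y
  B (position 1) -> position (1-12) mod 26 = 15 -> P
  F (position 5) -> position (5-12) mod 26 = 19 -> T
Decrypted message: ENCRYPT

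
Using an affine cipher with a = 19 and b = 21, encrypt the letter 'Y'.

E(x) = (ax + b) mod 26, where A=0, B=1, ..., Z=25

Step 1: Convert 'Y' to number: x = 24.
Step 2: E(24) = (19 * 24 + 21) mod 26 = 477 mod 26 = 9.
Step 3: Convert 9 back to letter: J.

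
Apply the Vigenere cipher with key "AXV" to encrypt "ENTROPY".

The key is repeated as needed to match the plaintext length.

Step 1: Repeat key to match plaintext length:
  Plaintext: ENTROPY
  Key:       AXVAXVA
Step 2: Encrypt each letter:
  E(4) + A(0) = (4+0) mod 26 = 4 = E
  N(13) + X(23) = (13+23) mod 26 = 10 = K
  T(19) + V(21) = (19+21) mod 26 = 14 = O
  R(17) + A(0) = (17+0) mod 26 = 17 = R
  O(14) + X(23) = (14+23) mod 26 = 11 = L
  P(15) + V(21) = (15+21) mod 26 = 10 = K
  Y(24) + A(0) = (24+0) mod 26 = 24 = Y
Ciphertext: EKORLKY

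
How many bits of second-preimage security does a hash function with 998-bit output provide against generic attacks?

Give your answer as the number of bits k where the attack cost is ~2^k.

Step 1: The hash has a 998-bit output.
Step 2: Second-preimage resistance means: given a specific input x, it should be infeasible to find a different y with h(y) = h(x).
With a 998-bit output, a generic search for a second preimage costs about 2^998 evaluations (each trial matches the fixed target with probability 2^-998).
Step 3: Security level = 998 bits.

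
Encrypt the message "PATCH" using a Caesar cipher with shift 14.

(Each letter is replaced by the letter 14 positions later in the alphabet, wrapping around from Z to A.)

Step 1: For each letter, shift forward by 14 positions (mod 26).
  P (position 15) -> position (15+14) mod 26 = 3 -> D
  A (position 0) -> position (0+14) mod 26 = 14 -> O
  T (position 19) -> position (19+14) mod 26 = 7 -> H
  C (position 2) -> position (2+14) mod 26 = 16 -> Q
  H (position 7) -> position (7+14) mod 26 = 21 -> V
Result: DOHQV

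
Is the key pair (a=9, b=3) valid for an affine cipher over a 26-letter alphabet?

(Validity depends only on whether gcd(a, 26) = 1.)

Step 1: Compute gcd(9, 26).
Step 2: gcd(9, 26) = 1.
Since gcd = 1, 9 is coprime with 26, so it is a valid key.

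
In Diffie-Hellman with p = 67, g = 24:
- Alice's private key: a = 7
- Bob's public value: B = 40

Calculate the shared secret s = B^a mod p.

Step 1: s = B^a mod p = 40^7 mod 67.
  40^1 mod 67 = 40
  40^2 mod 67 = (40 * 40) mod 67 = 59
  40^3 mod 67 = (59 * 40) mod 67 = 15
  40^4 mod 67 = (15 * 40) mod 67 = 64
  40^5 mod 67 = (64 * 40) mod 67 = 14
  40^6 mod 67 = (14 * 40) mod 67 = 24
  40^7 mod 67 = (24 * 40) mod 67 = 22
Result: shared secret = 22.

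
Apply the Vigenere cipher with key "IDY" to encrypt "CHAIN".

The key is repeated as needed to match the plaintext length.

Step 1: Repeat key to match plaintext length:
  Plaintext: CHAIN
  Key:       IDYID
Step 2: Encrypt each letter:
  C(2) + I(8) = (2+8) mod 26 = 10 = K
  H(7) + D(3) = (7+3) mod 26 = 10 = K
  A(0) + Y(24) = (0+24) mod 26 = 24 = Y
  I(8) + I(8) = (8+8) mod 26 = 16 = Q
  N(13) + D(3) = (13+3) mod 26 = 16 = Q
Ciphertext: KKYQQ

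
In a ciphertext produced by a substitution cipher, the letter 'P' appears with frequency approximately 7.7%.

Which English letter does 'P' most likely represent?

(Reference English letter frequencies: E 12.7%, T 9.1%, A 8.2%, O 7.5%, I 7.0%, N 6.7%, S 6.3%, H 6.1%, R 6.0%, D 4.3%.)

Step 1: The observed frequency is 7.7%.
Step 2: Compare with English frequencies:
  E: 12.7% (difference: 5.0%)
  T: 9.1% (difference: 1.4%)
  A: 8.2% (difference: 0.5%)
  O: 7.5% (difference: 0.2%) <-- closest
  I: 7.0% (difference: 0.7%)
  N: 6.7% (difference: 1.0%)
  S: 6.3% (difference: 1.4%)
  H: 6.1% (difference: 1.6%)
  R: 6.0% (difference: 1.7%)
  D: 4.3% (difference: 3.4%)
Step 3: 'P' most likely represents 'O' (frequency 7.5%).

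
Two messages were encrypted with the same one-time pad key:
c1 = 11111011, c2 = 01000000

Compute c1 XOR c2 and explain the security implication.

Step 1: c1 XOR c2 = (m1 XOR k) XOR (m2 XOR k).
Step 2: By XOR associativity/commutativity: = m1 XOR m2 XOR k XOR k = m1 XOR m2.
Step 3: 11111011 XOR 01000000 = 10111011 = 187.
Step 4: The key cancels out! An attacker learns m1 XOR m2 = 187, revealing the relationship between plaintexts.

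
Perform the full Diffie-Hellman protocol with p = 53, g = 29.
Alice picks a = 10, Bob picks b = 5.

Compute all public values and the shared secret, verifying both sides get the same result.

Step 1: A = g^a mod p = 29^10 mod 53 = 47.
Step 2: B = g^b mod p = 29^5 mod 53 = 43.
Step 3: Alice computes s = B^a mod p = 43^10 mod 53 = 15.
Step 4: Bob computes s = A^b mod p = 47^5 mod 53 = 15.
Both sides agree: shared secret = 15.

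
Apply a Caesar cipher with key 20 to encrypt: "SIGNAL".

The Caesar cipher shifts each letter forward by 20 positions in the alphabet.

Step 1: For each letter, shift forward by 20 positions (mod 26).
  S (position 18) -> position (18+20) mod 26 = 12 -> M
  I (position 8) -> position (8+20) mod 26 = 2 -> C
  G (position 6) -> position (6+20) mod 26 = 0 -> A
  N (position 13) -> position (13+20) mod 26 = 7 -> H
  A (position 0) -> position (0+20) mod 26 = 20 -> U
  L (position 11) -> position (11+20) mod 26 = 5 -> F
Result: MCAHUF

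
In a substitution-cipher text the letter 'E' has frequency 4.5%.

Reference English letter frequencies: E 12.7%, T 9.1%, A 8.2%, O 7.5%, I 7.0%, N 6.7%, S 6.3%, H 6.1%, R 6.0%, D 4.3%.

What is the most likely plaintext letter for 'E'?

Step 1: The observed frequency is 4.5%.
Step 2: Compare with English frequencies:
  E: 12.7% (difference: 8.2%)
  T: 9.1% (difference: 4.6%)
  A: 8.2% (difference: 3.7%)
  O: 7.5% (difference: 3.0%)
  I: 7.0% (difference: 2.5%)
  N: 6.7% (difference: 2.2%)
  S: 6.3% (difference: 1.8%)
  H: 6.1% (difference: 1.6%)
  R: 6.0% (difference: 1.5%)
  D: 4.3% (difference: 0.2%) <-- closest
Step 3: 'E' most likely represents 'D' (frequency 4.3%).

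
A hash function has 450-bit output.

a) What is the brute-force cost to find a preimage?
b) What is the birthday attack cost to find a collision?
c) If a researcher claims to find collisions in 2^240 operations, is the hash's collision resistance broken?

Step 1: Preimage resistance requires brute-force of 2^450 operations.
Step 2: Collision resistance (birthday bound) = 2^(450/2) = 2^225.
Step 3: The claimed attack costs 2^240 operations.
Step 4: Since 2^240 >= 2^225, the claimed attack is no faster than the generic birthday attack, so this does not break collision resistance.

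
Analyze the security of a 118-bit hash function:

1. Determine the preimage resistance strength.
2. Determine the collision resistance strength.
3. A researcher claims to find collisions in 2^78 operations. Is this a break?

Step 1: Preimage resistance requires brute-force of 2^118 operations.
Step 2: Collision resistance (birthday bound) = 2^(118/2) = 2^59.
Step 3: The claimed attack costs 2^78 operations.
Step 4: Since 2^78 >= 2^59, the claimed attack is no faster than the generic birthday attack, so this does not break collision resistance.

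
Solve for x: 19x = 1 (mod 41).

Step 1: We need x such that 19 * x = 1 (mod 41).
Step 2: Using the extended Euclidean algorithm or trial:
  19 * 13 = 247 = 6 * 41 + 1.
Step 3: Since 247 mod 41 = 1, the inverse is x = 13.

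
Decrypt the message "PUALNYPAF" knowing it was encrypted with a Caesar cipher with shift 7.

Step 1: Reverse the shift by subtracting 7 from each letter position.
  P (position 15) -> position (15-7) mod 26 = 8 -> I
  U (position 20) -> position (20-7) mod 26 = 13 -> N
  A (position 0) -> position (0-7) mod 26 = 19 -> T
  L (position 11) -> position (11-7) mod 26 = 4 -> E
  N (position 13) -> position (13-7) mod 26 = 6 -> G
  Y (position 24) -> position (24-7) mod 26 = 17 -> R
  P (position 15) -> position (15-7) mod 26 = 8 -> I
  A (position 0) -> position (0-7) mod 26 = 19 -> T
  F (position 5) -> position (5-7) mod 26 = 24 -> Y
Decrypted message: INTEGRITY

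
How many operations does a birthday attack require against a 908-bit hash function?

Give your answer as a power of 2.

Step 1: The birthday paradox gives collision probability ~50% after sqrt(2^n) = 2^(n/2) hashes.
Step 2: For 908-bit output: 2^(908/2) = 2^454.
Step 3: Approximately 2^454 hash computations needed.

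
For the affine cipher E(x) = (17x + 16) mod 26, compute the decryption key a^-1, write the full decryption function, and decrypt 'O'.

Step 1: Find a^-1, the modular inverse of 17 mod 26.
Step 2: We need 17 * a^-1 = 1 (mod 26).
Step 3: 17 * 23 = 391 = 15 * 26 + 1, so a^-1 = 23.
Step 4: D(y) = 23(y - 16) mod 26.
Step 5: Apply to 'O' (y = 14): D(14) = 23 * (14 - 16) mod 26 = 23 * -2 mod 26 = 6 -> 'G'.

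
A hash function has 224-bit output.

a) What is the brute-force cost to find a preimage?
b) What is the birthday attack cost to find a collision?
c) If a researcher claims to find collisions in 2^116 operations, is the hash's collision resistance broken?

Step 1: Preimage resistance requires brute-force of 2^224 operations.
Step 2: Collision resistance (birthday bound) = 2^(224/2) = 2^112.
Step 3: The claimed attack costs 2^116 operations.
Step 4: Since 2^116 >= 2^112, the claimed attack is no faster than the generic birthday attack, so this does not break collision resistance.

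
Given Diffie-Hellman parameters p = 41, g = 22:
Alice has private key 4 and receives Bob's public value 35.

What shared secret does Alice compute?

Step 1: s = B^a mod p = 35^4 mod 41.
  35^1 mod 41 = 35
  35^2 mod 41 = (35 * 35) mod 41 = 36
  35^3 mod 41 = (36 * 35) mod 41 = 30
  35^4 mod 41 = (30 * 35) mod 41 = 25
Result: shared secret = 25.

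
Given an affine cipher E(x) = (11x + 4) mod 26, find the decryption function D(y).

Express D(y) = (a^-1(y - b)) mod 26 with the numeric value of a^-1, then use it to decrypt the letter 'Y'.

Step 1: Find a^-1, the modular inverse of 11 mod 26.
Step 2: We need 11 * a^-1 = 1 (mod 26).
Step 3: 11 * 19 = 209 = 8 * 26 + 1, so a^-1 = 19.
Step 4: D(y) = 19(y - 4) mod 26.
Step 5: Apply to 'Y' (y = 24): D(24) = 19 * (24 - 4) mod 26 = 19 * 20 mod 26 = 16 -> 'Q'.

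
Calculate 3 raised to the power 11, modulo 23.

Step 1: Compute 3^11 mod 23 step by step, reducing modulo 23 at each step.
  3^1 mod 23 = 3
  3^2 mod 23 = (3 * 3) mod 23 = 9
  3^3 mod 23 = (9 * 3) mod 23 = 4
  3^4 mod 23 = (4 * 3) mod 23 = 12
  3^5 mod 23 = (12 * 3) mod 23 = 13
  3^6 mod 23 = (13 * 3) mod 23 = 16
  3^7 mod 23 = (16 * 3) mod 23 = 2
  3^8 mod 23 = (2 * 3) mod 23 = 6
  3^9 mod 23 = (6 * 3) mod 23 = 18
  3^10 mod 23 = (18 * 3) mod 23 = 8
  3^11 mod 23 = (8 * 3) mod 23 = 1
Step 2: Result = 1.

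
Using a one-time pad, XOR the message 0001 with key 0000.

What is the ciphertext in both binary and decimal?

Step 1: Write out the XOR operation bit by bit:
  Message: 0001
  Key:     0000
  XOR:     0001
Step 2: Convert to decimal: 0001 = 1.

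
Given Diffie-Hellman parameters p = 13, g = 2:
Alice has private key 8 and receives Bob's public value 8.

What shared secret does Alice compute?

Step 1: s = B^a mod p = 8^8 mod 13.
  8^1 mod 13 = 8
  8^2 mod 13 = (8 * 8) mod 13 = 12
  8^3 mod 13 = (12 * 8) mod 13 = 5
  8^4 mod 13 = (5 * 8) mod 13 = 1
  8^5 mod 13 = (1 * 8) mod 13 = 8
  8^6 mod 13 = (8 * 8) mod 13 = 12
  8^7 mod 13 = (12 * 8) mod 13 = 5
  8^8 mod 13 = (5 * 8) mod 13 = 1
Result: shared secret = 1.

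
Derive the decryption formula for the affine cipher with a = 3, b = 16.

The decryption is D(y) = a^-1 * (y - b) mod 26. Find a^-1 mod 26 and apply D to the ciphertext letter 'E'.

Step 1: Find a^-1, the modular inverse of 3 mod 26.
Step 2: We need 3 * a^-1 = 1 (mod 26).
Step 3: 3 * 9 = 27 = 1 * 26 + 1, so a^-1 = 9.
Step 4: D(y) = 9(y - 16) mod 26.
Step 5: Apply to 'E' (y = 4): D(4) = 9 * (4 - 16) mod 26 = 9 * -12 mod 26 = 22 -> 'W'.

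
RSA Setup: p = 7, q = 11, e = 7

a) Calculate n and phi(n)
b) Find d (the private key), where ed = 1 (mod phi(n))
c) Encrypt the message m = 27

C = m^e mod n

Step 1: n = 7 * 11 = 77.
Step 2: phi(n) = (7-1)(11-1) = 6 * 10 = 60.
Step 3: Find d = 7^(-1) mod 60 = 43.
  Verify: 7 * 43 = 301 = 1 (mod 60).
Step 4: C = 27^7 mod 77 = 69.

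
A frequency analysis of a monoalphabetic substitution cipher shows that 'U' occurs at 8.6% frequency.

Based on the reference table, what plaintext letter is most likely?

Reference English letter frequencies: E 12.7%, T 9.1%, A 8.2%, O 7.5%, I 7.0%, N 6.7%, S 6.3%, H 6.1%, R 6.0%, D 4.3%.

Step 1: The observed frequency is 8.6%.
Step 2: Compare with English frequencies:
  E: 12.7% (difference: 4.1%)
  T: 9.1% (difference: 0.5%)
  A: 8.2% (difference: 0.4%) <-- closest
  O: 7.5% (difference: 1.1%)
  I: 7.0% (difference: 1.6%)
  N: 6.7% (difference: 1.9%)
  S: 6.3% (difference: 2.3%)
  H: 6.1% (difference: 2.5%)
  R: 6.0% (difference: 2.6%)
  D: 4.3% (difference: 4.3%)
Step 3: 'U' most likely represents 'A' (frequency 8.2%).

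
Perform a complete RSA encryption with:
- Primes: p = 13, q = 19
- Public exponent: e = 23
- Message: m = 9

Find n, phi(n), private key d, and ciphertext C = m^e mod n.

Step 1: n = 13 * 19 = 247.
Step 2: phi(n) = (13-1)(19-1) = 12 * 18 = 216.
Step 3: Find d = 23^(-1) mod 216 = 47.
  Verify: 23 * 47 = 1081 = 1 (mod 216).
Step 4: C = 9^23 mod 247 = 16.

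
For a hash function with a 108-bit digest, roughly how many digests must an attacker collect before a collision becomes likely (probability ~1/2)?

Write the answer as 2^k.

Step 1: The birthday paradox gives collision probability ~50% after sqrt(2^n) = 2^(n/2) hashes.
Step 2: For 108-bit output: 2^(108/2) = 2^54.
Step 3: Approximately 2^54 hash computations needed.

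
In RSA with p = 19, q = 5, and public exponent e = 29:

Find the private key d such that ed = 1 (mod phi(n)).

Step 1: n = 19 * 5 = 95.
Step 2: phi(n) = 18 * 4 = 72.
Step 3: Find d such that 29 * d = 1 (mod 72).
Step 4: d = 29^(-1) mod 72 = 5.
Verification: 29 * 5 = 145 = 2 * 72 + 1.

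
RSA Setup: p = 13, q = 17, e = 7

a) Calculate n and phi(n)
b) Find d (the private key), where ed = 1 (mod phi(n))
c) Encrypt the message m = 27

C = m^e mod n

Step 1: n = 13 * 17 = 221.
Step 2: phi(n) = (13-1)(17-1) = 12 * 16 = 192.
Step 3: Find d = 7^(-1) mod 192 = 55.
  Verify: 7 * 55 = 385 = 1 (mod 192).
Step 4: C = 27^7 mod 221 = 209.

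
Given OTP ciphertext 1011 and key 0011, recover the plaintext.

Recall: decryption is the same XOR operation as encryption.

Step 1: XOR ciphertext with key:
  Ciphertext: 1011
  Key:        0011
  XOR:        1000
Step 2: Plaintext = 1000 = 8 in decimal.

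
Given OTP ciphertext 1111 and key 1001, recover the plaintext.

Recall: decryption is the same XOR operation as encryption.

Step 1: XOR ciphertext with key:
  Ciphertext: 1111
  Key:        1001
  XOR:        0110
Step 2: Plaintext = 0110 = 6 in decimal.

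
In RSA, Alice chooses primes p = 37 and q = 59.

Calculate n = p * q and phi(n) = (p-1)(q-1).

Step 1: n = p * q = 37 * 59 = 2183.
Step 2: phi(n) = (p-1)(q-1) = 36 * 58 = 2088.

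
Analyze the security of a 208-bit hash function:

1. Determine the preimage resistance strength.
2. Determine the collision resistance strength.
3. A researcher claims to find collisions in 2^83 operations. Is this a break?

Step 1: Preimage resistance requires brute-force of 2^208 operations.
Step 2: Collision resistance (birthday bound) = 2^(208/2) = 2^104.
Step 3: The claimed attack costs 2^83 operations.
Step 4: Since 2^83 < 2^104, the claimed attack beats the generic birthday bound, so collision resistance is broken.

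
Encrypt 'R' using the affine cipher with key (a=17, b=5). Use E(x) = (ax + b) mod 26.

Step 1: Convert 'R' to number: x = 17.
Step 2: E(17) = (17 * 17 + 5) mod 26 = 294 mod 26 = 8.
Step 3: Convert 8 back to letter: I.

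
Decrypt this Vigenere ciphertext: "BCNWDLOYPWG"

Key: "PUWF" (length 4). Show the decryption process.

Step 1: Key 'PUWF' has length 4. Extended key: PUWFPUWFPUW
Step 2: Decrypt each position:
  B(1) - P(15) = 12 = M
  C(2) - U(20) = 8 = I
  N(13) - W(22) = 17 = R
  W(22) - F(5) = 17 = R
  D(3) - P(15) = 14 = O
  L(11) - U(20) = 17 = R
  O(14) - W(22) = 18 = S
  Y(24) - F(5) = 19 = T
  P(15) - P(15) = 0 = A
  W(22) - U(20) = 2 = C
  G(6) - W(22) = 10 = K
Plaintext: MIRRORSTACK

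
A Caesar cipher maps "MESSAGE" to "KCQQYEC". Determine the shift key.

Step 1: Compare first letters: M (position 12) -> K (position 10).
Step 2: Shift = (10 - 12) mod 26 = 24.
The shift value is 24.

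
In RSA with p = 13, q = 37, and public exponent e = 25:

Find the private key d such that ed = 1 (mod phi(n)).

Step 1: n = 13 * 37 = 481.
Step 2: phi(n) = 12 * 36 = 432.
Step 3: Find d such that 25 * d = 1 (mod 432).
Step 4: d = 25^(-1) mod 432 = 121.
Verification: 25 * 121 = 3025 = 7 * 432 + 1.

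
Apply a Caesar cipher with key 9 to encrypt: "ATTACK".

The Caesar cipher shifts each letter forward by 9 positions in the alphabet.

Step 1: For each letter, shift forward by 9 positions (mod 26).
  A (position 0) -> position (0+9) mod 26 = 9 -> J
  T (position 19) -> position (19+9) mod 26 = 2 -> C
  T (position 19) -> position (19+9) mod 26 = 2 -> C
  A (position 0) -> position (0+9) mod 26 = 9 -> J
  C (position 2) -> position (2+9) mod 26 = 11 -> L
  K (position 10) -> position (10+9) mod 26 = 19 -> T
Result: JCCJLT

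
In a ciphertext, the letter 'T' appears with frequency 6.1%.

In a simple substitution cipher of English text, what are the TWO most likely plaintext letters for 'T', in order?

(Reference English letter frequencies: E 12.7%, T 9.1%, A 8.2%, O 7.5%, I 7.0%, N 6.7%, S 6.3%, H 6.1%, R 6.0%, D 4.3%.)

Step 1: Observed frequency of 'T' is 6.1%.
Step 2: Compute distances to each reference frequency and sort:
  H (6.1%): difference = 0.0% <-- BEST
  R (6.0%): difference = 0.1% <-- RUNNER-UP
  S (6.3%): difference = 0.2%
  N (6.7%): difference = 0.6%
  I (7.0%): difference = 0.9%
Step 3: Most likely is 'H' (6.1%, diff 0.0%); second most likely is 'R' (6.0%, diff 0.1%).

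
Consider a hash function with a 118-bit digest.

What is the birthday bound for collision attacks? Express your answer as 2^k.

Step 1: The birthday paradox gives collision probability ~50% after sqrt(2^n) = 2^(n/2) hashes.
Step 2: For 118-bit output: 2^(118/2) = 2^59.
Step 3: Approximately 2^59 hash computations needed.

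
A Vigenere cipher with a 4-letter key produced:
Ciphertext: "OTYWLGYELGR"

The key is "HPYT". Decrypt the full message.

Step 1: Key 'HPYT' has length 4. Extended key: HPYTHPYTHPY
Step 2: Decrypt each position:
  O(14) - H(7) = 7 = H
  T(19) - P(15) = 4 = E
  Y(24) - Y(24) = 0 = A
  W(22) - T(19) = 3 = D
  L(11) - H(7) = 4 = E
  G(6) - P(15) = 17 = R
  Y(24) - Y(24) = 0 = A
  E(4) - T(19) = 11 = L
  L(11) - H(7) = 4 = E
  G(6) - P(15) = 17 = R
  R(17) - Y(24) = 19 = T
Plaintext: HEADERALERT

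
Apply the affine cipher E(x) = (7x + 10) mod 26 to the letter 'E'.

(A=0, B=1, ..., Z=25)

Step 1: Convert 'E' to number: x = 4.
Step 2: E(4) = (7 * 4 + 10) mod 26 = 38 mod 26 = 12.
Step 3: Convert 12 back to letter: M.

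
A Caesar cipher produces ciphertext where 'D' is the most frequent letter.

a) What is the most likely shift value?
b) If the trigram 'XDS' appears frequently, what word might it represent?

Step 1: In English, 'E' is the most frequent letter (12.7%).
Step 2: The most frequent ciphertext letter is 'D' (position 3).
Step 3: Shift = (3 - 4) mod 26 = 25.
Step 4: Decrypt 'XDS' by shifting back 25:
  X -> Y
  D -> E
  S -> T
Step 5: 'XDS' decrypts to 'YET'.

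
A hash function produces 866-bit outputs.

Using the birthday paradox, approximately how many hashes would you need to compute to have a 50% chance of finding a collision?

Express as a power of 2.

Step 1: The birthday paradox gives collision probability ~50% after sqrt(2^n) = 2^(n/2) hashes.
Step 2: For 866-bit output: 2^(866/2) = 2^433.
Step 3: Approximately 2^433 hash computations needed.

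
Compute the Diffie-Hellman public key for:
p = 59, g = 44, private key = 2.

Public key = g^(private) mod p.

Step 1: A = g^a mod p = 44^2 mod 59.
  44^1 mod 59 = 44
  44^2 mod 59 = (44 * 44) mod 59 = 48
Result: A = 48.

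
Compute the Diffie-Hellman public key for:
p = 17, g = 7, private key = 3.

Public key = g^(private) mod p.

Step 1: A = g^a mod p = 7^3 mod 17.
  7^1 mod 17 = 7
  7^2 mod 17 = (7 * 7) mod 17 = 15
  7^3 mod 17 = (15 * 7) mod 17 = 3
Result: A = 3.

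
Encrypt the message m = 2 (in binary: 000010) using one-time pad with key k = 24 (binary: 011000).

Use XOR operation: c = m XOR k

Step 1: Write out the XOR operation bit by bit:
  Message: 000010
  Key:     011000
  XOR:     011010
Step 2: Convert to decimal: 011010 = 26.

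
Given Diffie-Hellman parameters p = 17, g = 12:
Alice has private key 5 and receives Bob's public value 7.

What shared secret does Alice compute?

Step 1: s = B^a mod p = 7^5 mod 17.
  7^1 mod 17 = 7
  7^2 mod 17 = (7 * 7) mod 17 = 15
  7^3 mod 17 = (15 * 7) mod 17 = 3
  7^4 mod 17 = (3 * 7) mod 17 = 4
  7^5 mod 17 = (4 * 7) mod 17 = 11
Result: shared secret = 11.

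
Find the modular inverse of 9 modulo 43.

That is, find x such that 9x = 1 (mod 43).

Step 1: We need x such that 9 * x = 1 (mod 43).
Step 2: Using the extended Euclidean algorithm or trial:
  9 * 24 = 216 = 5 * 43 + 1.
Step 3: Since 216 mod 43 = 1, the inverse is x = 24.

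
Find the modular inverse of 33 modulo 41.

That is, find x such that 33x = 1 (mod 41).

Step 1: We need x such that 33 * x = 1 (mod 41).
Step 2: Using the extended Euclidean algorithm or trial:
  33 * 5 = 165 = 4 * 41 + 1.
Step 3: Since 165 mod 41 = 1, the inverse is x = 5.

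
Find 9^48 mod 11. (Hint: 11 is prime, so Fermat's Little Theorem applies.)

Step 1: Since 11 is prime, by Fermat's Little Theorem: 9^10 = 1 (mod 11).
Step 2: Reduce exponent: 48 mod 10 = 8.
Step 3: So 9^48 = 9^8 (mod 11).
Step 4: 9^8 mod 11 = 3.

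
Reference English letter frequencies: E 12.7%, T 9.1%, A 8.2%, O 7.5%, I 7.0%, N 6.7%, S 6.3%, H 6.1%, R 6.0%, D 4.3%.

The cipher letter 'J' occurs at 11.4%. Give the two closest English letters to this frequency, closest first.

Step 1: Observed frequency of 'J' is 11.4%.
Step 2: Compute distances to each reference frequency and sort:
  E (12.7%): difference = 1.3% <-- BEST
  T (9.1%): difference = 2.3% <-- RUNNER-UP
  A (8.2%): difference = 3.2%
  O (7.5%): difference = 3.9%
  I (7.0%): difference = 4.4%
Step 3: Most likely is 'E' (12.7%, diff 1.3%); second most likely is 'T' (9.1%, diff 2.3%).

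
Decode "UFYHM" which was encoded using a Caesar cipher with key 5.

Step 1: Reverse the shift by subtracting 5 from each letter position.
  U (position 20) -> position (20-5) mod 26 = 15 -> P
  F (position 5) -> position (5-5) mod 26 = 0 -> A
  Y (position 24) -> position (24-5) mod 26 = 19 -> T
  H (position 7) -> position (7-5) mod 26 = 2 -> C
  M (position 12) -> position (12-5) mod 26 = 7 -> H
Decrypted message: PATCH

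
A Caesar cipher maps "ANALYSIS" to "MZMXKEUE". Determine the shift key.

Step 1: Compare first letters: A (position 0) -> M (position 12).
Step 2: Shift = (12 - 0) mod 26 = 12.
The shift value is 12.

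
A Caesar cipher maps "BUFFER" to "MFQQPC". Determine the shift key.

Step 1: Compare first letters: B (position 1) -> M (position 12).
Step 2: Shift = (12 - 1) mod 26 = 11.
The shift value is 11.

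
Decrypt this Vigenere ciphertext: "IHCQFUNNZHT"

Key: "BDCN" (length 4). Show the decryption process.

Step 1: Key 'BDCN' has length 4. Extended key: BDCNBDCNBDC
Step 2: Decrypt each position:
  I(8) - B(1) = 7 = H
  H(7) - D(3) = 4 = E
  C(2) - C(2) = 0 = A
  Q(16) - N(13) = 3 = D
  F(5) - B(1) = 4 = E
  U(20) - D(3) = 17 = R
  N(13) - C(2) = 11 = L
  N(13) - N(13) = 0 = A
  Z(25) - B(1) = 24 = Y
  H(7) - D(3) = 4 = E
  T(19) - C(2) = 17 = R
Plaintext: HEADERLAYER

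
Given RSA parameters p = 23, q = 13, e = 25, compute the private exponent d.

Step 1: n = 23 * 13 = 299.
Step 2: phi(n) = 22 * 12 = 264.
Step 3: Find d such that 25 * d = 1 (mod 264).
Step 4: d = 25^(-1) mod 264 = 169.
Verification: 25 * 169 = 4225 = 16 * 264 + 1.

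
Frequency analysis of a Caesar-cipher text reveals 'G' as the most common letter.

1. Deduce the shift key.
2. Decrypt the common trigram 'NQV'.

Step 1: In English, 'E' is the most frequent letter (12.7%).
Step 2: The most frequent ciphertext letter is 'G' (position 6).
Step 3: Shift = (6 - 4) mod 26 = 2.
Step 4: Decrypt 'NQV' by shifting back 2:
  N -> L
  Q -> O
  V -> T
Step 5: 'NQV' decrypts to 'LOT'.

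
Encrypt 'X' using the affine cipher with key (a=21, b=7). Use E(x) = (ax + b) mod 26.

Step 1: Convert 'X' to number: x = 23.
Step 2: E(23) = (21 * 23 + 7) mod 26 = 490 mod 26 = 22.
Step 3: Convert 22 back to letter: W.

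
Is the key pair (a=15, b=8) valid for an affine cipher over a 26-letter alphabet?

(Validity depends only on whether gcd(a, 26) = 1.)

Step 1: Compute gcd(15, 26).
Step 2: gcd(15, 26) = 1.
Since gcd = 1, 15 is coprime with 26, so it is a valid key.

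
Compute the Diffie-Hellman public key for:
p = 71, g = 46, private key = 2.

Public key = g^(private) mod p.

Step 1: A = g^a mod p = 46^2 mod 71.
  46^1 mod 71 = 46
  46^2 mod 71 = (46 * 46) mod 71 = 57
Result: A = 57.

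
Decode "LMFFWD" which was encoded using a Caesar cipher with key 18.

Step 1: Reverse the shift by subtracting 18 from each letter position.
  L (position 11) -> position (11-18) mod 26 = 19 -> T
  M (position 12) -> position (12-18) mod 26 = 20 -> U
  F (position 5) -> position (5-18) mod 26 = 13 -> N
  F (position 5) -> position (5-18) mod 26 = 13 -> N
  W (position 22) -> position (22-18) mod 26 = 4 -> E
  D (position 3) -> position (3-18) mod 26 = 11 -> L
Decrypted message: TUNNEL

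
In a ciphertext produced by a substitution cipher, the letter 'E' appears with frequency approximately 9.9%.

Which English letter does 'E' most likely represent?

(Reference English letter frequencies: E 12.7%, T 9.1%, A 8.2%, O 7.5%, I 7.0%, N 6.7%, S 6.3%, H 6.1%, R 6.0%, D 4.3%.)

Step 1: The observed frequency is 9.9%.
Step 2: Compare with English frequencies:
  E: 12.7% (difference: 2.8%)
  T: 9.1% (difference: 0.8%) <-- closest
  A: 8.2% (difference: 1.7%)
  O: 7.5% (difference: 2.4%)
  I: 7.0% (difference: 2.9%)
  N: 6.7% (difference: 3.2%)
  S: 6.3% (difference: 3.6%)
  H: 6.1% (difference: 3.8%)
  R: 6.0% (difference: 3.9%)
  D: 4.3% (difference: 5.6%)
Step 3: 'E' most likely represents 'T' (frequency 9.1%).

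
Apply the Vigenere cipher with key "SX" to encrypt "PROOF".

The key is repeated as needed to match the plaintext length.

Step 1: Repeat key to match plaintext length:
  Plaintext: PROOF
  Key:       SXSXS
Step 2: Encrypt each letter:
  P(15) + S(18) = (15+18) mod 26 = 7 = H
  R(17) + X(23) = (17+23) mod 26 = 14 = O
  O(14) + S(18) = (14+18) mod 26 = 6 = G
  O(14) + X(23) = (14+23) mod 26 = 11 = L
  F(5) + S(18) = (5+18) mod 26 = 23 = X
Ciphertext: HOGLX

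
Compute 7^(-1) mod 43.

Step 1: We need x such that 7 * x = 1 (mod 43).
Step 2: Using the extended Euclidean algorithm or trial:
  7 * 37 = 259 = 6 * 43 + 1.
Step 3: Since 259 mod 43 = 1, the inverse is x = 37.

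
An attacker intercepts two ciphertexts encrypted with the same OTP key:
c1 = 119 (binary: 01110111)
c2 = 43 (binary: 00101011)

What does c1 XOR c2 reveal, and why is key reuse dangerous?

Step 1: c1 XOR c2 = (m1 XOR k) XOR (m2 XOR k).
Step 2: By XOR associativity/commutativity: = m1 XOR m2 XOR k XOR k = m1 XOR m2.
Step 3: 01110111 XOR 00101011 = 01011100 = 92.
Step 4: The key cancels out! An attacker learns m1 XOR m2 = 92, revealing the relationship between plaintexts.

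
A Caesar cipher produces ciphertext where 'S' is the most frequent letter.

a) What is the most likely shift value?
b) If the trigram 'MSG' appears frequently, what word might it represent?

Step 1: In English, 'E' is the most frequent letter (12.7%).
Step 2: The most frequent ciphertext letter is 'S' (position 18).
Step 3: Shift = (18 - 4) mod 26 = 14.
Step 4: Decrypt 'MSG' by shifting back 14:
  M -> Y
  S -> E
  G -> S
Step 5: 'MSG' decrypts to 'YES'.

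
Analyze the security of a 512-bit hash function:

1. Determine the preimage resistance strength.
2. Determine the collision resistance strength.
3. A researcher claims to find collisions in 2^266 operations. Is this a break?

Step 1: Preimage resistance requires brute-force of 2^512 operations.
Step 2: Collision resistance (birthday bound) = 2^(512/2) = 2^256.
Step 3: The claimed attack costs 2^266 operations.
Step 4: Since 2^266 >= 2^256, the claimed attack is no faster than the generic birthday attack, so this does not break collision resistance.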